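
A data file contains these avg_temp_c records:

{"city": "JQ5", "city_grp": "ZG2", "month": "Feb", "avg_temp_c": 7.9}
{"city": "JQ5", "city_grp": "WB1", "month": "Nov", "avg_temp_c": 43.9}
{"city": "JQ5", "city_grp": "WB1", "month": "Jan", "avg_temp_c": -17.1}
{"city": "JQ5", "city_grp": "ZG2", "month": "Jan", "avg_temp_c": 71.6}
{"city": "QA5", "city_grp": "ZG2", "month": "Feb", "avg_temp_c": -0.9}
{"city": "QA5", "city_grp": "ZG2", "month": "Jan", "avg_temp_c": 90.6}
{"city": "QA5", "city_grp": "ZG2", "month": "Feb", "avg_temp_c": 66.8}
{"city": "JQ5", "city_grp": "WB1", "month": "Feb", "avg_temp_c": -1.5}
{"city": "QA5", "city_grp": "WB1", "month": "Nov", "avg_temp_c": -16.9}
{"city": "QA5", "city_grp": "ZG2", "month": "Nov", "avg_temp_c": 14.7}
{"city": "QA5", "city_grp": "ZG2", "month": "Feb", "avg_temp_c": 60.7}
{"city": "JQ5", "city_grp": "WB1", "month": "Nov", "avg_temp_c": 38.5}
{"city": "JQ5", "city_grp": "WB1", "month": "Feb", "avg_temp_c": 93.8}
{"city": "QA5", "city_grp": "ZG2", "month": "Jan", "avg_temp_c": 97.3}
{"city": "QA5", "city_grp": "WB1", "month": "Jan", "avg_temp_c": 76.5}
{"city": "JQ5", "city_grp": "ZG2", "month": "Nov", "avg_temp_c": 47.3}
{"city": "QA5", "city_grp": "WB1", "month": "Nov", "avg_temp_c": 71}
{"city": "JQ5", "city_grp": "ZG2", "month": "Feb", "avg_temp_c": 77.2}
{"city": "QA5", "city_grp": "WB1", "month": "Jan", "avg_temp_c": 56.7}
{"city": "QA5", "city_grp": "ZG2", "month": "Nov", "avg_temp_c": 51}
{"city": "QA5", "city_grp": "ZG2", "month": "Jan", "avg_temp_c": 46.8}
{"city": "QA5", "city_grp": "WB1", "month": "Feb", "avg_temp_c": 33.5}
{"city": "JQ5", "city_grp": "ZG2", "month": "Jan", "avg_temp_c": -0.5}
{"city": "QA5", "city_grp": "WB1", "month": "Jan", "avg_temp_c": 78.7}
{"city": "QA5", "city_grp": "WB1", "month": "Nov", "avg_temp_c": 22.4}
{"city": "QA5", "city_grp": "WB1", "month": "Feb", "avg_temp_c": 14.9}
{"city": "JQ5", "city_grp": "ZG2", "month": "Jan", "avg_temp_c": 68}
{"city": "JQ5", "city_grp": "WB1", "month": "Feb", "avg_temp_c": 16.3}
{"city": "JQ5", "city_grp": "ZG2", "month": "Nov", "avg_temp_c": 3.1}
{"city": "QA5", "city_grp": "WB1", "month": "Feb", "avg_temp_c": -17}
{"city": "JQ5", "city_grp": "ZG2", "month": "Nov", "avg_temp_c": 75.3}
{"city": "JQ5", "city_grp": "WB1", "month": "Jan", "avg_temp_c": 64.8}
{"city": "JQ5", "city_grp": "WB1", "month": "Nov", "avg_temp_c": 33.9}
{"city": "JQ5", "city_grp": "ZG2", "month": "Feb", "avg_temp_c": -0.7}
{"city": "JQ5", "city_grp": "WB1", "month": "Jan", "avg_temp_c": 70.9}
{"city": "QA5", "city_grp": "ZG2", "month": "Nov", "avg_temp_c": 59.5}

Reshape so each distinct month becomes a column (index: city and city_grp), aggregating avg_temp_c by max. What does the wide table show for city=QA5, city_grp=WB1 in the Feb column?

Rows with city=QA5, city_grp=WB1 and month=Feb: avg_temp_c values are 33.5, 14.9, -17.
max(33.5, 14.9, -17) = 33.5.

33.5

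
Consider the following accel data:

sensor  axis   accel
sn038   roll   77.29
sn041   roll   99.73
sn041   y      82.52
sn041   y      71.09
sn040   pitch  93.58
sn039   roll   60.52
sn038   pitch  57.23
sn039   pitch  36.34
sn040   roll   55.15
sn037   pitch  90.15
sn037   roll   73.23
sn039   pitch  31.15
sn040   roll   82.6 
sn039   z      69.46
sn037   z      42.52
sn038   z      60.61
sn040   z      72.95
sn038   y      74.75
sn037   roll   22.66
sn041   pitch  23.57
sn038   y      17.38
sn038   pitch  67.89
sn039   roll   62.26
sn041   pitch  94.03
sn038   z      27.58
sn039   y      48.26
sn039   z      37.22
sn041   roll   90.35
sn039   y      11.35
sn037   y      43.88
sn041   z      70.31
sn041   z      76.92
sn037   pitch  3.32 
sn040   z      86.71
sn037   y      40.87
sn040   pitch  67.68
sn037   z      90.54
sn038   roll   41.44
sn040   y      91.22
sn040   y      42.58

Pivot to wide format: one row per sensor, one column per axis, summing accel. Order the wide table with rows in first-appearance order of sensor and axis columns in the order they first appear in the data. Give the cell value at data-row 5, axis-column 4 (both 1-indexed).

With rows in first-appearance order of sensor, row 5 is sensor=sn037. axis columns in first-appearance order: roll, y, pitch, z; column 4 is z.
Long rows with sensor=sn037, axis=z: 42.52 + 90.54 = 133.06.

133.06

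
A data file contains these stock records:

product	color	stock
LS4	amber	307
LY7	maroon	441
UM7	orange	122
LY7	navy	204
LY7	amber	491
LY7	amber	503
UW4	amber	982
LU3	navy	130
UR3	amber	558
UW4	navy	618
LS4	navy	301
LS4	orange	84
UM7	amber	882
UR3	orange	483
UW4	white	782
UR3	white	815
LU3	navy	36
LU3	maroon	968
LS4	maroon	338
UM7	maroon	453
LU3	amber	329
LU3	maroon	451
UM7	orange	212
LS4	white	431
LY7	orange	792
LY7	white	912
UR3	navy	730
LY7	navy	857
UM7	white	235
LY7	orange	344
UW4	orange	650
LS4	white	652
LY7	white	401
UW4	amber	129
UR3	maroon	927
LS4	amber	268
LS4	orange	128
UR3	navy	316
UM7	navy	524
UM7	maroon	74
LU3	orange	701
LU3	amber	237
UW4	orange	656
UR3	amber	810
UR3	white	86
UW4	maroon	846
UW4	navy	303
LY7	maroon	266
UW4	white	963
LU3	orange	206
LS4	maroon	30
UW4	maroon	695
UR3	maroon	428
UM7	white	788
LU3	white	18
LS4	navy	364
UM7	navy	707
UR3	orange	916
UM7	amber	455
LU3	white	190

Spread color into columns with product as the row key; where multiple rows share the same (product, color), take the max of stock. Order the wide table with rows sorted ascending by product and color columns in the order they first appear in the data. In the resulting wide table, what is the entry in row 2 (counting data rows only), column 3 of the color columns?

701

With rows sorted ascending by product, row 2 is product=LU3. color columns in first-appearance order: amber, maroon, orange, navy, white; column 3 is orange.
Long rows with product=LU3, color=orange: max(701, 206) = 701.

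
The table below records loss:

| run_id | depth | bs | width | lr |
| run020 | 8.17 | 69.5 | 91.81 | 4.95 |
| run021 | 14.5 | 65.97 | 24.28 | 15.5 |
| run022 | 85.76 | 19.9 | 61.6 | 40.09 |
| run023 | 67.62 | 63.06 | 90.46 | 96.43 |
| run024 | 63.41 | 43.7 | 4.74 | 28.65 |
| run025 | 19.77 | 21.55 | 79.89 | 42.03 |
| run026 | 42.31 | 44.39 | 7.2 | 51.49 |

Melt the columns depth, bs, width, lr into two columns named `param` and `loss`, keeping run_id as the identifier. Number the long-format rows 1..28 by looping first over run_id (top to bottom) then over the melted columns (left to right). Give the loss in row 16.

96.43

28 rows total (7 × 4). Row 16: index ⌊(16-1)/4⌋ = 3 into run_id → run023; (16-1) mod 4 = 3 into the melted columns → lr.
So row 16 is (run023, lr, 96.43); loss = 96.43.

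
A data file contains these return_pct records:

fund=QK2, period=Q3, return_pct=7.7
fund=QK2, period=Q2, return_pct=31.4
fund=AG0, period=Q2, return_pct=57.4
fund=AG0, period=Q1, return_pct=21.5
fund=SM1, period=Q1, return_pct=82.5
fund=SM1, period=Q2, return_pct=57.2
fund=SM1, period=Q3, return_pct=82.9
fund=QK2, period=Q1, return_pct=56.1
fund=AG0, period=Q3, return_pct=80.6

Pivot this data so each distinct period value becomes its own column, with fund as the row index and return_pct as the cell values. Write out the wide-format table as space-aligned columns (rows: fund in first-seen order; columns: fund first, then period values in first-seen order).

fund  Q3    Q2    Q1  
QK2   7.7   31.4  56.1
AG0   80.6  57.4  21.5
SM1   82.9  57.2  82.5

Columns: fund plus the 3 distinct period values (Q3, Q2, Q1).
For example, row QK2 column Q3 takes return_pct=7.7 from the long row (QK2, Q3).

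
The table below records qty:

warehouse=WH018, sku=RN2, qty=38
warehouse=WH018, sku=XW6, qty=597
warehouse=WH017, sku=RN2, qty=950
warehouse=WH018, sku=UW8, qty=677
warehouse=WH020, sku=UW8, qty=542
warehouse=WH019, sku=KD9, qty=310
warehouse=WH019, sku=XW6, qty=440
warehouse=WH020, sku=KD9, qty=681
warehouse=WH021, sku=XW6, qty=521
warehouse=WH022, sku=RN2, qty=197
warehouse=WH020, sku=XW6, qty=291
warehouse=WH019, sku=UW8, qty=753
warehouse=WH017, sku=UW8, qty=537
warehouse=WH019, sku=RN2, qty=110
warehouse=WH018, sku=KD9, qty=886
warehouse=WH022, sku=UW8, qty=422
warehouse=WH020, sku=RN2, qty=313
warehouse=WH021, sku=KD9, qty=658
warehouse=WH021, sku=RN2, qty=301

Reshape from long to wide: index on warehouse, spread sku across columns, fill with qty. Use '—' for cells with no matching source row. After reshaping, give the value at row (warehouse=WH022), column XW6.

No long-format row has warehouse=WH022 and sku=XW6, so the cell is —.

—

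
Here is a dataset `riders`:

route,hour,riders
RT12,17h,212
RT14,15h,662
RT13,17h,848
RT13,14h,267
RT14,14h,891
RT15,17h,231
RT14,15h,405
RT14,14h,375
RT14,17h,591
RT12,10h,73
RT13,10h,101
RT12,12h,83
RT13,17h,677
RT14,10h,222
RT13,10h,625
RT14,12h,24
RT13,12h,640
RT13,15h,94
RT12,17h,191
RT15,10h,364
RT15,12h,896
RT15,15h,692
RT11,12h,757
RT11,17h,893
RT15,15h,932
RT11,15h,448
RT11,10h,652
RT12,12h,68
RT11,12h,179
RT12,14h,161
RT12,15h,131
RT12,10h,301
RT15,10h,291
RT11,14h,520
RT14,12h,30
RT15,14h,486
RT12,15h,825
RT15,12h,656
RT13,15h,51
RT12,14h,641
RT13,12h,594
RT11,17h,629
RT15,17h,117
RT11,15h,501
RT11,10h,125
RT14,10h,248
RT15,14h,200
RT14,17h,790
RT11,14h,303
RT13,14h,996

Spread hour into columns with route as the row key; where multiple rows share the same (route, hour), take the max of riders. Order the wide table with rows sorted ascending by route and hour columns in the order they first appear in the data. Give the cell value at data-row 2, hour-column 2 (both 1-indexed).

With rows sorted ascending by route, row 2 is route=RT12. hour columns in first-appearance order: 17h, 15h, 14h, 10h, 12h; column 2 is 15h.
Long rows with route=RT12, hour=15h: max(131, 825) = 825.

825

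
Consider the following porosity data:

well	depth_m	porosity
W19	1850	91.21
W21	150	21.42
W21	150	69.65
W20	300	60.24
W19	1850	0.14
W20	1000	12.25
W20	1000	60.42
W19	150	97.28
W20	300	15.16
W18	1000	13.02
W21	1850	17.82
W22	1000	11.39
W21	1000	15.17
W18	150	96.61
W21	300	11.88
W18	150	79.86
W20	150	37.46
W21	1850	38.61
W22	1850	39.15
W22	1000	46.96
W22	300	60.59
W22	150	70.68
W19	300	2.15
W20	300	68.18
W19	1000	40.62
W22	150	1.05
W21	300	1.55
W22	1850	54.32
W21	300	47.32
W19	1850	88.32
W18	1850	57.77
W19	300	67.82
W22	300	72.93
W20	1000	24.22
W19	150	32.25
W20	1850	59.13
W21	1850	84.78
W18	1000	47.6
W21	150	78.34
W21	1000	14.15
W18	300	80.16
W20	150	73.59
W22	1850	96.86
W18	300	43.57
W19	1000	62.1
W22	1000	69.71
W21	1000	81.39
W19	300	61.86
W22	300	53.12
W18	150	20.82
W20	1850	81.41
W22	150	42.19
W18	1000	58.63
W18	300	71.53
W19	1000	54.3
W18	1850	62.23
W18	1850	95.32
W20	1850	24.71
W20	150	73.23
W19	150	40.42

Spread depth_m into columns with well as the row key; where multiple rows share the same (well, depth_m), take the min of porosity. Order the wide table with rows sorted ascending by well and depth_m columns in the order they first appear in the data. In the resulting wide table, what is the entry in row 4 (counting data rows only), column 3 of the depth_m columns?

With rows sorted ascending by well, row 4 is well=W21. depth_m columns in first-appearance order: 1850, 150, 300, 1000; column 3 is 300.
Long rows with well=W21, depth_m=300: min(11.88, 1.55, 47.32) = 1.55.

1.55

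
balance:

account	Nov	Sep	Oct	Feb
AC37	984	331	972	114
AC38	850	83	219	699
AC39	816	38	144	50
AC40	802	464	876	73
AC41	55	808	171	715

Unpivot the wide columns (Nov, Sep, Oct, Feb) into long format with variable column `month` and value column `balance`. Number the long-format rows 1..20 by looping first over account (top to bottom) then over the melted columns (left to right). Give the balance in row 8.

699

20 rows total (5 × 4). Row 8: index ⌊(8-1)/4⌋ = 1 into account → AC38; (8-1) mod 4 = 3 into the melted columns → Feb.
So row 8 is (AC38, Feb, 699); balance = 699.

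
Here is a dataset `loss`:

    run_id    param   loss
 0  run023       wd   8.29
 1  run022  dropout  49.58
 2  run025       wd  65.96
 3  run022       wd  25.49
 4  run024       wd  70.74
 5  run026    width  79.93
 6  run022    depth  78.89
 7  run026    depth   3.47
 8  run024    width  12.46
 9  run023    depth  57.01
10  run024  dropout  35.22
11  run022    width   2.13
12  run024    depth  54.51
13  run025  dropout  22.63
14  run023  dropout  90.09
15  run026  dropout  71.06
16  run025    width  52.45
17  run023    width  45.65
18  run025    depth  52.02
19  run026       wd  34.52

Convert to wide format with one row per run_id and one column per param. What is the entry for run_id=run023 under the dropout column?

Wide layout: rows indexed by run_id, columns are the 4 distinct param values (wd, dropout, width, depth).
Cell (run_id=run023, param=dropout) draws from the long row where run_id=run023 and param=dropout, which has loss=90.09.

90.09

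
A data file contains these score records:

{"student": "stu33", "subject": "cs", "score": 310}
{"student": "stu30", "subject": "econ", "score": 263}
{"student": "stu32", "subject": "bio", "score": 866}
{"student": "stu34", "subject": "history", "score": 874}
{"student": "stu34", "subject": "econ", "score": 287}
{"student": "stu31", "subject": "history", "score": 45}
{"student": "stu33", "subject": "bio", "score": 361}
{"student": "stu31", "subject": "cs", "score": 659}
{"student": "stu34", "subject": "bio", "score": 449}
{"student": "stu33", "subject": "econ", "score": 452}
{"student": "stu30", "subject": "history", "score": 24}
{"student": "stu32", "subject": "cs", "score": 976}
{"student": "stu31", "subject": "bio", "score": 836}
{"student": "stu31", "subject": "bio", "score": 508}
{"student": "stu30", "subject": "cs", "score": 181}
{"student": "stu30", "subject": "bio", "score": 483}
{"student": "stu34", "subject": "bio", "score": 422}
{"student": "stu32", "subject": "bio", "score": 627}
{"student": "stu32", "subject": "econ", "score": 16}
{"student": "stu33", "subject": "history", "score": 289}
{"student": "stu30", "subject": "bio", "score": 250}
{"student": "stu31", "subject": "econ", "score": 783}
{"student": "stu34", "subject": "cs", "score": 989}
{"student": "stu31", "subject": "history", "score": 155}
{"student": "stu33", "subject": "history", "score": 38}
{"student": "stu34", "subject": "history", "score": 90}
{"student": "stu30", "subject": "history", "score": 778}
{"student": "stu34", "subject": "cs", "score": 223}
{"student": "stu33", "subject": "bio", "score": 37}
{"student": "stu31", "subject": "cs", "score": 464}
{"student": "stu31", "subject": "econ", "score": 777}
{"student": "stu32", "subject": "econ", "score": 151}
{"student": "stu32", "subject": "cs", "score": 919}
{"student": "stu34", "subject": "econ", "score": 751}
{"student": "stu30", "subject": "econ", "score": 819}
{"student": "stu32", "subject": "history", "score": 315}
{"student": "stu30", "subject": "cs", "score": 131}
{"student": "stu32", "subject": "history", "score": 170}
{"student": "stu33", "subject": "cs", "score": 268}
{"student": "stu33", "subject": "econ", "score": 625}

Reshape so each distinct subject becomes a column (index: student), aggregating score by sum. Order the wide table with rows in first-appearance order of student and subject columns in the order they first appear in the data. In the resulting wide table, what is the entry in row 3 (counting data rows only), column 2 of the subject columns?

167

With rows in first-appearance order of student, row 3 is student=stu32. subject columns in first-appearance order: cs, econ, bio, history; column 2 is econ.
Long rows with student=stu32, subject=econ: 16 + 151 = 167.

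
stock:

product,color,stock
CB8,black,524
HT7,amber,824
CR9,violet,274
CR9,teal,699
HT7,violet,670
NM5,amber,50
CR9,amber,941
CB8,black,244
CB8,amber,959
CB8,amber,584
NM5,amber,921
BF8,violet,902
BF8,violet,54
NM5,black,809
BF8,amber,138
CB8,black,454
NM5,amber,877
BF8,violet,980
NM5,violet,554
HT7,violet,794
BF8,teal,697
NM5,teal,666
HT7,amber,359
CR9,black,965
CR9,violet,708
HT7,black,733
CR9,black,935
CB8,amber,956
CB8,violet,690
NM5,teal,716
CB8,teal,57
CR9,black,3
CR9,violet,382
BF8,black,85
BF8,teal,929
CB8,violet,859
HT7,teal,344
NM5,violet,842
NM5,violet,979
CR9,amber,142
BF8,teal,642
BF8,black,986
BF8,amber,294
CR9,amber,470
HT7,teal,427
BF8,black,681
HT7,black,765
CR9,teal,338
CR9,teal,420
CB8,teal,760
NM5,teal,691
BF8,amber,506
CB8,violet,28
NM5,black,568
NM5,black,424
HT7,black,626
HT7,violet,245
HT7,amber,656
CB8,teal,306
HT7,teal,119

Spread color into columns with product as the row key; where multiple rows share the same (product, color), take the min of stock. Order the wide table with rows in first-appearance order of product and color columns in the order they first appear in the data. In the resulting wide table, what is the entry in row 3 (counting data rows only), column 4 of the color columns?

With rows in first-appearance order of product, row 3 is product=CR9. color columns in first-appearance order: black, amber, violet, teal; column 4 is teal.
Long rows with product=CR9, color=teal: min(699, 338, 420) = 338.

338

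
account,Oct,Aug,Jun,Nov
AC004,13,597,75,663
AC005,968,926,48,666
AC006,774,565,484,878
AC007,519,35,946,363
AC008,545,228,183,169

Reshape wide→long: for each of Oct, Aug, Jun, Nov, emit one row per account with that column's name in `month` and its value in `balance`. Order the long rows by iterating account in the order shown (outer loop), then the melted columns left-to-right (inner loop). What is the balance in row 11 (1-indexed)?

20 rows total (5 × 4). Row 11: index ⌊(11-1)/4⌋ = 2 into account → AC006; (11-1) mod 4 = 2 into the melted columns → Jun.
So row 11 is (AC006, Jun, 484); balance = 484.

484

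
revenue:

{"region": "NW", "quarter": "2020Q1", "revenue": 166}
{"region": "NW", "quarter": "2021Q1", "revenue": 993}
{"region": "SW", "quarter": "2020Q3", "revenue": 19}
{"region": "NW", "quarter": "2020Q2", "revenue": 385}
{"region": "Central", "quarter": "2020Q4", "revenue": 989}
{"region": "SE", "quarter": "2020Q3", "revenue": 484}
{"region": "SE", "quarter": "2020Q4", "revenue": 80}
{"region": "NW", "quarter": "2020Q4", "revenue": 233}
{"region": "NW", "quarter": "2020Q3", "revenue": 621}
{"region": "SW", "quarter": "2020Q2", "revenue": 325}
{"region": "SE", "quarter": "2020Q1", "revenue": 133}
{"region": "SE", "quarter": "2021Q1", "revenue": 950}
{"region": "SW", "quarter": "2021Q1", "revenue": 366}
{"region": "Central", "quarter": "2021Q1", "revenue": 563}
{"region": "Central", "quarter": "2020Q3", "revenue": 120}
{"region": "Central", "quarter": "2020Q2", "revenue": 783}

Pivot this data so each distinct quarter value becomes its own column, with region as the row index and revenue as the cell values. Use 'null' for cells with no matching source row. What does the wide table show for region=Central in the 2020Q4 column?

The long row with region=Central, quarter=2020Q4 has revenue=989.

989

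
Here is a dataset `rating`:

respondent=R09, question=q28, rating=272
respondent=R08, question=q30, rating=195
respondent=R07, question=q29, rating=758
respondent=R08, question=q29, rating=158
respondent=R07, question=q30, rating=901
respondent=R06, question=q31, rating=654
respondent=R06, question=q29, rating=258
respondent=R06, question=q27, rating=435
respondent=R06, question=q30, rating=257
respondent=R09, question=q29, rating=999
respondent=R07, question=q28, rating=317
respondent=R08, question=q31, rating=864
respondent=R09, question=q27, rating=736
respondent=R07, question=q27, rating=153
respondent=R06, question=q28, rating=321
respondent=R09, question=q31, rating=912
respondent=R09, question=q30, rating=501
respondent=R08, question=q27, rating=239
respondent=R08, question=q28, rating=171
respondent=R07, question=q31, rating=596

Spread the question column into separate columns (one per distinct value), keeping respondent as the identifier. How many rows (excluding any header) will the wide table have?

4

4 distinct respondent values → 4 rows.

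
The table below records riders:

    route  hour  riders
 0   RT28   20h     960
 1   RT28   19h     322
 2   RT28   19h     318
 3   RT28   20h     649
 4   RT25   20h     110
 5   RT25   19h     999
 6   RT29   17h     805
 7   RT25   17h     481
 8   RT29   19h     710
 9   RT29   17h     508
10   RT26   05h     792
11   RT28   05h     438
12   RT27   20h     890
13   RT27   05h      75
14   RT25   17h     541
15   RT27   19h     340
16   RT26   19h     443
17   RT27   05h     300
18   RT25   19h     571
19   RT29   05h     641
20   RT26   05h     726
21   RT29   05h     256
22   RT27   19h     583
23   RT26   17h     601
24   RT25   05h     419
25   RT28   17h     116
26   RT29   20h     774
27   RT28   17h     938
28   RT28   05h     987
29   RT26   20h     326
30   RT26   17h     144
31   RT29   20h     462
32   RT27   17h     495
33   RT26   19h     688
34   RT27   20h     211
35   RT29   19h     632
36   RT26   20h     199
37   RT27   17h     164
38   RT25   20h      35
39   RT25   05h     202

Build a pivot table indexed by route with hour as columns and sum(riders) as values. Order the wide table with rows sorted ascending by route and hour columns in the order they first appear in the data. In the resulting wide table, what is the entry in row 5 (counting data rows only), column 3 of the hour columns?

1313

With rows sorted ascending by route, row 5 is route=RT29. hour columns in first-appearance order: 20h, 19h, 17h, 05h; column 3 is 17h.
Long rows with route=RT29, hour=17h: 805 + 508 = 1313.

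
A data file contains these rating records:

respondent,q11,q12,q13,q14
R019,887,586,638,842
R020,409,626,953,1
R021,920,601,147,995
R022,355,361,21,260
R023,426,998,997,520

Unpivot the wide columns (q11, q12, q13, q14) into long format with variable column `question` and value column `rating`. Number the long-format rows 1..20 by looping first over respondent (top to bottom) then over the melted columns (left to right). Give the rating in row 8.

20 rows total (5 × 4). Row 8: index ⌊(8-1)/4⌋ = 1 into respondent → R020; (8-1) mod 4 = 3 into the melted columns → q14.
So row 8 is (R020, q14, 1); rating = 1.

1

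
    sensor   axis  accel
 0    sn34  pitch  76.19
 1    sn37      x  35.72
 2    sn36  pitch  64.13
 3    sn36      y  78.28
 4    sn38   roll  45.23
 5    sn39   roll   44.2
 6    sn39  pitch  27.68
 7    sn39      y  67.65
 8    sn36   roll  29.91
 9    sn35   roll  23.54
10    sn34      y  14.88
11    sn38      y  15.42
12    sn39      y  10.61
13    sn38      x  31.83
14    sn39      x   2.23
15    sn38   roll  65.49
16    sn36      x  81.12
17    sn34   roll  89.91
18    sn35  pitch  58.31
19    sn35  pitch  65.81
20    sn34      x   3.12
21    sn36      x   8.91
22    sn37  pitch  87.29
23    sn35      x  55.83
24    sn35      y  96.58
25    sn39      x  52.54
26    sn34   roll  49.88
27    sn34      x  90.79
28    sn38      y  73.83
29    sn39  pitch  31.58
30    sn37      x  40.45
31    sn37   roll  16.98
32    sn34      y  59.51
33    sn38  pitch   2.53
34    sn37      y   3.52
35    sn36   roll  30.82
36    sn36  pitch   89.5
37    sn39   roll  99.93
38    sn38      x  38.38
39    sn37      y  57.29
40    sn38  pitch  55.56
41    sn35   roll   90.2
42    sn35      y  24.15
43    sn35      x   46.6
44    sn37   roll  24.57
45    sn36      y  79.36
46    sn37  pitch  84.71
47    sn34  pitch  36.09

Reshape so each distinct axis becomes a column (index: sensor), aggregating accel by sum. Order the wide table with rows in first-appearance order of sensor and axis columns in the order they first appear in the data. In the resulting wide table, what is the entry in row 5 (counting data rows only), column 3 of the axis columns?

78.26

With rows in first-appearance order of sensor, row 5 is sensor=sn39. axis columns in first-appearance order: pitch, x, y, roll; column 3 is y.
Long rows with sensor=sn39, axis=y: 67.65 + 10.61 = 78.26.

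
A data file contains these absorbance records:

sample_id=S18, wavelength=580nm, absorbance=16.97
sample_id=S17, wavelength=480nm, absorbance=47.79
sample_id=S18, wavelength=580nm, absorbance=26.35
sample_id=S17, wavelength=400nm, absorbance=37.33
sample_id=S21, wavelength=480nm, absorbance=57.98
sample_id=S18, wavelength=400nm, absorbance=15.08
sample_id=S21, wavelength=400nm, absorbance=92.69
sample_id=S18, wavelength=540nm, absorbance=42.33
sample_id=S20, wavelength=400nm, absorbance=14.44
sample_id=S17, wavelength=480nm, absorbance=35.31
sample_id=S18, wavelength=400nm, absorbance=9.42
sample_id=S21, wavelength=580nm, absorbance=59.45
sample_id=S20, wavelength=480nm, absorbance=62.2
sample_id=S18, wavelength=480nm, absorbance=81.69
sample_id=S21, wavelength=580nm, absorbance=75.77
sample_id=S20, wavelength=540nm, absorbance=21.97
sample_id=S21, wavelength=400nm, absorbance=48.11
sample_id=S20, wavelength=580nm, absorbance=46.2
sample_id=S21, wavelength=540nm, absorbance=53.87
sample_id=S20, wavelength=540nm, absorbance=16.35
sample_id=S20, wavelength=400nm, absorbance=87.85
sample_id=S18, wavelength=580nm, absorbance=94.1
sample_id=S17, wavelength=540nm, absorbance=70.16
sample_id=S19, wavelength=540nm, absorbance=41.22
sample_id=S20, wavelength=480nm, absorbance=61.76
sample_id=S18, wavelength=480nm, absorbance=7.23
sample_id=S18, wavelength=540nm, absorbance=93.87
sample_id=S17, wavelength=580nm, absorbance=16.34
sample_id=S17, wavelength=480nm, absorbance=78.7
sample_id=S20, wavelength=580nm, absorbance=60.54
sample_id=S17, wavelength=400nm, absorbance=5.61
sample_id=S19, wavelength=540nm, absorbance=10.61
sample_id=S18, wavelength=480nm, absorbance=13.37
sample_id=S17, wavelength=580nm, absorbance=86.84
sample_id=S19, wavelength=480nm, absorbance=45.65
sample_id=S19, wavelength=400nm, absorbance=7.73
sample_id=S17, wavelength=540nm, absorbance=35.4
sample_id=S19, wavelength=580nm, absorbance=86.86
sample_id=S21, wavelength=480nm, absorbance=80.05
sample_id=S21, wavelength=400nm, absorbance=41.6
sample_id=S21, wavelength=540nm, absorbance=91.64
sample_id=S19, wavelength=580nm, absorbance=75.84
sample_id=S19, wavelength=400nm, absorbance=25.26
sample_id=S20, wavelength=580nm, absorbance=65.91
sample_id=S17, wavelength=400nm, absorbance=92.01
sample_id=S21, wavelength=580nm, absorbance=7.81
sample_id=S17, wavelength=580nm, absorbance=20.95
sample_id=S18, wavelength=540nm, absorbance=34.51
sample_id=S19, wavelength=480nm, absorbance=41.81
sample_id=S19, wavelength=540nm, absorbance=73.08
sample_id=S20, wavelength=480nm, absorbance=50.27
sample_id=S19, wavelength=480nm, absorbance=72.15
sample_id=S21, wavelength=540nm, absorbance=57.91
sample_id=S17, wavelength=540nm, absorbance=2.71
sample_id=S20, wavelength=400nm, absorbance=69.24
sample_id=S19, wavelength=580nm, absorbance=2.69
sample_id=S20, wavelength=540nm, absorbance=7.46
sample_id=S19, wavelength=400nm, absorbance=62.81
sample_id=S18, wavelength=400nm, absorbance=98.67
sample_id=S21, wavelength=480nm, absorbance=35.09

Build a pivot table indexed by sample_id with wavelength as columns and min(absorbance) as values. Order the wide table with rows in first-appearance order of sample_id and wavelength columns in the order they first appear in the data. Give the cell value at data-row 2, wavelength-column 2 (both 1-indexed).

With rows in first-appearance order of sample_id, row 2 is sample_id=S17. wavelength columns in first-appearance order: 580nm, 480nm, 400nm, 540nm; column 2 is 480nm.
Long rows with sample_id=S17, wavelength=480nm: min(47.79, 35.31, 78.7) = 35.31.

35.31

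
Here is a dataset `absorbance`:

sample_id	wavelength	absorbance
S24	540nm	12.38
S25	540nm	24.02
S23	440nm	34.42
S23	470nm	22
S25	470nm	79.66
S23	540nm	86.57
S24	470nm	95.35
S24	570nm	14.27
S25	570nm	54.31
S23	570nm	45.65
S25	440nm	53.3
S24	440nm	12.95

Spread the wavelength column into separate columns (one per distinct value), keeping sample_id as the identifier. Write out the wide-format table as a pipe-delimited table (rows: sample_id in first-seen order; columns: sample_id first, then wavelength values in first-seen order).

Columns: sample_id plus the 4 distinct wavelength values (540nm, 440nm, 470nm, 570nm).
For example, row S24 column 540nm takes absorbance=12.38 from the long row (S24, 540nm).

| sample_id | 540nm | 440nm | 470nm | 570nm |
| S24 | 12.38 | 12.95 | 95.35 | 14.27 |
| S25 | 24.02 | 53.3 | 79.66 | 54.31 |
| S23 | 86.57 | 34.42 | 22 | 45.65 |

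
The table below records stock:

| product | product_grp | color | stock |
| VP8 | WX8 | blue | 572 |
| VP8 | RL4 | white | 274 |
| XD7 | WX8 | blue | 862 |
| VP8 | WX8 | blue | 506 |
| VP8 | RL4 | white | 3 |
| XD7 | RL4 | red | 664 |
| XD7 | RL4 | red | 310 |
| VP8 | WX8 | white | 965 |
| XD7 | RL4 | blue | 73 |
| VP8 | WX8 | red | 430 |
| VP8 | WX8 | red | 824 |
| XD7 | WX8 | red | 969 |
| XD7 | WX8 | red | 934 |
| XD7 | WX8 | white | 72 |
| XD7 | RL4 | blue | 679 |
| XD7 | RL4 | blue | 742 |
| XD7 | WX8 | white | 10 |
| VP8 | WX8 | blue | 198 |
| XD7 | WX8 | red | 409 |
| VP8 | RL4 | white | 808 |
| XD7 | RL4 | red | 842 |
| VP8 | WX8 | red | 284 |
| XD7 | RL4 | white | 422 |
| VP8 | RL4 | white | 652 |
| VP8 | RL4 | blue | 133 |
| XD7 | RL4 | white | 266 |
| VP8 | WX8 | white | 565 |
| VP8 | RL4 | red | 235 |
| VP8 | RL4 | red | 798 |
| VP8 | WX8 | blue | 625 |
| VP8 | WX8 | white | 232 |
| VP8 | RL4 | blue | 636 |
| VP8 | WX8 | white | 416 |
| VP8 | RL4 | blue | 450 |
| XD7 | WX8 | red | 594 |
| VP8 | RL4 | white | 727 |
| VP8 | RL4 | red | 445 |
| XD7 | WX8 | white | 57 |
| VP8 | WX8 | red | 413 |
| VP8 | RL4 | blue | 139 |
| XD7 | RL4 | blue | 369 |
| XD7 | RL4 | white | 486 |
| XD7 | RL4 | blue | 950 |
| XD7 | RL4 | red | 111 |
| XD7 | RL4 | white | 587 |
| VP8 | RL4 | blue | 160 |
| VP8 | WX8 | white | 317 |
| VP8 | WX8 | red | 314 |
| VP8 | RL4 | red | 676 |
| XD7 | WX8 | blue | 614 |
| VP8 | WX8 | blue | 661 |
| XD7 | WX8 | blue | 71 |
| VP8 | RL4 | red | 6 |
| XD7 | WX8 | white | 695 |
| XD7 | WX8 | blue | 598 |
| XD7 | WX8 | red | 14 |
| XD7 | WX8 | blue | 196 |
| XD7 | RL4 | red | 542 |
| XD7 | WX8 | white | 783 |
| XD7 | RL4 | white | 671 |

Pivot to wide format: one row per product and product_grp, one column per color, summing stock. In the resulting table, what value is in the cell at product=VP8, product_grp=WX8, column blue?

Rows with product=VP8, product_grp=WX8 and color=blue: stock values are 572, 506, 198, 625, 661.
572 + 506 + 198 + 625 + 661 = 2562.

2562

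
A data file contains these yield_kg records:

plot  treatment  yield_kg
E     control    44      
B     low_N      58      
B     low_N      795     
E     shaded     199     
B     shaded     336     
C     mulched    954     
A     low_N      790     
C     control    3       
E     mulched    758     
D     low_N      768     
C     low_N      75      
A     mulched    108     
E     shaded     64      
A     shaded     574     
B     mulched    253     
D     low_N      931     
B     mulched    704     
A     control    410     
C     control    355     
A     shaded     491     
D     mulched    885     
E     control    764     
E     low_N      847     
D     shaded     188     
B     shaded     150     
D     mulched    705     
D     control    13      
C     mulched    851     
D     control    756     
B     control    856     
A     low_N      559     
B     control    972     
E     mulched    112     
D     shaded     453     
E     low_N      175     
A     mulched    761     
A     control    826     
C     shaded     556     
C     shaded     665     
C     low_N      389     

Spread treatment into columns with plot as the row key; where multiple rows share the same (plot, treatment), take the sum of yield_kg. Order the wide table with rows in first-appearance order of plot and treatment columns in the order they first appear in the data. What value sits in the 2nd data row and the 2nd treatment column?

With rows in first-appearance order of plot, row 2 is plot=B. treatment columns in first-appearance order: control, low_N, shaded, mulched; column 2 is low_N.
Long rows with plot=B, treatment=low_N: 58 + 795 = 853.

853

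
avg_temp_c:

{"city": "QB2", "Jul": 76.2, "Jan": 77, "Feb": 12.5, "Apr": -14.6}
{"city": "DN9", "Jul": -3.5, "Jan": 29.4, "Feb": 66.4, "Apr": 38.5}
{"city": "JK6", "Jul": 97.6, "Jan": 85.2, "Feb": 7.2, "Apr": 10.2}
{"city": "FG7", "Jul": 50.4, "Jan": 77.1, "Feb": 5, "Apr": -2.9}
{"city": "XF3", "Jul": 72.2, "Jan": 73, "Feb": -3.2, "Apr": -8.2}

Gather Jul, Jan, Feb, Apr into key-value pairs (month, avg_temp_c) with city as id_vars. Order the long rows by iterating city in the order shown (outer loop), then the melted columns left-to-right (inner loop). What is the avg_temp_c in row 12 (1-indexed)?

10.2

20 rows total (5 × 4). Row 12: index ⌊(12-1)/4⌋ = 2 into city → JK6; (12-1) mod 4 = 3 into the melted columns → Apr.
So row 12 is (JK6, Apr, 10.2); avg_temp_c = 10.2.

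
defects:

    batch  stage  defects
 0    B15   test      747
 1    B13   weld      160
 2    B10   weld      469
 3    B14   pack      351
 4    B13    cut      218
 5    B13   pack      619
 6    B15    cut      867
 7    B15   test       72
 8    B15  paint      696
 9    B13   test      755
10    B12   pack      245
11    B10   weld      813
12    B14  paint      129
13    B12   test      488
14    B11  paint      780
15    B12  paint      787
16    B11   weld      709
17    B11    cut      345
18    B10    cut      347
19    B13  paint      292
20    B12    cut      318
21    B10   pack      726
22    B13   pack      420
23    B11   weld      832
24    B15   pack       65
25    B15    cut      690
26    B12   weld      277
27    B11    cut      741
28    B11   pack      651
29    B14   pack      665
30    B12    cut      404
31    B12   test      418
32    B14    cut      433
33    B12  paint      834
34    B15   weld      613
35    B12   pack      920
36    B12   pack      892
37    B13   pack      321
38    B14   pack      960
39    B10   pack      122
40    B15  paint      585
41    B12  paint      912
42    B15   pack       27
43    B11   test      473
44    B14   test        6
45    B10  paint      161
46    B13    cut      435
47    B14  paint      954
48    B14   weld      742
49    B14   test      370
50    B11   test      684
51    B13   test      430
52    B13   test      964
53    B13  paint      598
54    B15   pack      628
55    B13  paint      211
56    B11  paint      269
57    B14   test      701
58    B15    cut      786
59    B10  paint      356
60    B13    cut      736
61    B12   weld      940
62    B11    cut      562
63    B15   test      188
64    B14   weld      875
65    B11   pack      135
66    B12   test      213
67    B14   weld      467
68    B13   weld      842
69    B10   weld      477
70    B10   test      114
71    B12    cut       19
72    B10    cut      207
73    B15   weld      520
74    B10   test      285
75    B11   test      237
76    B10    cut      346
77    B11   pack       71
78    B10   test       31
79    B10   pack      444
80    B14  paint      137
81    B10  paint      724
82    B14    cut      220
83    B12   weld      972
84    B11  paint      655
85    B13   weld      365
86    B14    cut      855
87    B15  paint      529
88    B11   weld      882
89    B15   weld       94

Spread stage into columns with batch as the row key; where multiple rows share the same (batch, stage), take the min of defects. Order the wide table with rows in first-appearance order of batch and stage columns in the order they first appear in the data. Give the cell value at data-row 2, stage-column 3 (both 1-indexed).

321

With rows in first-appearance order of batch, row 2 is batch=B13. stage columns in first-appearance order: test, weld, pack, cut, paint; column 3 is pack.
Long rows with batch=B13, stage=pack: min(619, 420, 321) = 321.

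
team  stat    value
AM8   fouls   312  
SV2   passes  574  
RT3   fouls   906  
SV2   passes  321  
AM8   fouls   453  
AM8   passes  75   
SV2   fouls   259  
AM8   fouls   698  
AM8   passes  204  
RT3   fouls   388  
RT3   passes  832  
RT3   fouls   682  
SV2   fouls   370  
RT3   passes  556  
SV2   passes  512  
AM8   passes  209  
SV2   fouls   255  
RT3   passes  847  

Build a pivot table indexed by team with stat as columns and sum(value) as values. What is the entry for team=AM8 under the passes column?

Rows with team=AM8 and stat=passes: value values are 75, 204, 209.
75 + 204 + 209 = 488.

488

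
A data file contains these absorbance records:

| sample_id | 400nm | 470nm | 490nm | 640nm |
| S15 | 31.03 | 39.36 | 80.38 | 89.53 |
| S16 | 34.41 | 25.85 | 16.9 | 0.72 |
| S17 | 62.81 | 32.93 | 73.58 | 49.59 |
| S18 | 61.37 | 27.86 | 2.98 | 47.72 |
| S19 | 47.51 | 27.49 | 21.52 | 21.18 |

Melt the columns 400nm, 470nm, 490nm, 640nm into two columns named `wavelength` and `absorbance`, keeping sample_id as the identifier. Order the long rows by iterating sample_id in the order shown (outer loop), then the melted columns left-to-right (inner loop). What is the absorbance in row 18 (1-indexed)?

20 rows total (5 × 4). Row 18: index ⌊(18-1)/4⌋ = 4 into sample_id → S19; (18-1) mod 4 = 1 into the melted columns → 470nm.
So row 18 is (S19, 470nm, 27.49); absorbance = 27.49.

27.49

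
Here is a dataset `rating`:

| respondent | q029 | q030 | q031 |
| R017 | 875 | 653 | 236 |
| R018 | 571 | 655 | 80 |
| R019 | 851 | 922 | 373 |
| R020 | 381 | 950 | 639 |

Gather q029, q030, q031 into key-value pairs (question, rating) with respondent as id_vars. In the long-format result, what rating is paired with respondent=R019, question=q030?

922

Unpivoting turns each (respondent, wide-column) pair into one long row.
The wide cell at row R019, column q030 holds 922, so the long row (R019, q030) has rating=922.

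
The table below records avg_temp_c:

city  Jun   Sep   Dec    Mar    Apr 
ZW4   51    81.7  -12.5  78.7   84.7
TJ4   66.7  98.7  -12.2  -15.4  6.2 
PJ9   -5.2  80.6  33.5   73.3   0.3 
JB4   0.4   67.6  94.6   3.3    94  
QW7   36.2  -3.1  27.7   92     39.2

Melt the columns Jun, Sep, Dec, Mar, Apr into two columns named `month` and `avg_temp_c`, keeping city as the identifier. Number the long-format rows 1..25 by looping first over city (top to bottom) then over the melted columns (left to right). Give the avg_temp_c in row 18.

25 rows total (5 × 5). Row 18: index ⌊(18-1)/5⌋ = 3 into city → JB4; (18-1) mod 5 = 2 into the melted columns → Dec.
So row 18 is (JB4, Dec, 94.6); avg_temp_c = 94.6.

94.6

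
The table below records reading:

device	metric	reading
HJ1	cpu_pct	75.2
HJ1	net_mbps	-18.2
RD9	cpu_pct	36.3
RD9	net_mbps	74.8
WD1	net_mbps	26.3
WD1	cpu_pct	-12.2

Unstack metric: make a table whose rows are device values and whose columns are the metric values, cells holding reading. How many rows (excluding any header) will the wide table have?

3 distinct device values → 3 rows.

3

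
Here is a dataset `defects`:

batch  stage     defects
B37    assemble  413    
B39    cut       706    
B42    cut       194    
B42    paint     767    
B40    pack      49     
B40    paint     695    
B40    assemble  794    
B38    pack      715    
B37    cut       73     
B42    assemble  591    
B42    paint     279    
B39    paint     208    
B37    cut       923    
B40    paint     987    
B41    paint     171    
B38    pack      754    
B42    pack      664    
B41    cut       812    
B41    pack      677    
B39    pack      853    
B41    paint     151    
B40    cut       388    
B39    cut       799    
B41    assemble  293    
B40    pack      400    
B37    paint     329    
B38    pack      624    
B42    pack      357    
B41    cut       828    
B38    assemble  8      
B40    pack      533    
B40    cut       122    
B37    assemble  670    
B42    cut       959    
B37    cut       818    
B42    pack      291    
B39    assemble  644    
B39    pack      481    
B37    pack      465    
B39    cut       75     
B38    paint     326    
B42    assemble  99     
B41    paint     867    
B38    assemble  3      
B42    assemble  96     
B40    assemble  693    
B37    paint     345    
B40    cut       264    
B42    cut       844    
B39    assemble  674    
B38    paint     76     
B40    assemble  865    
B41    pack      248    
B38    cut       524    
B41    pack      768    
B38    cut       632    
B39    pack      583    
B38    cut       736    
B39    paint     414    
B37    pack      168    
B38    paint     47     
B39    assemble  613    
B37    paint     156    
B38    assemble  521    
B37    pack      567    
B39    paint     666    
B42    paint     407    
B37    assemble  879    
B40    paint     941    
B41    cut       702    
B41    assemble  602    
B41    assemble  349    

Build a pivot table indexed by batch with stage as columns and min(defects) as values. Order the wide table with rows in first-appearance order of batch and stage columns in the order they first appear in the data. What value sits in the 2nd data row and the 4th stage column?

With rows in first-appearance order of batch, row 2 is batch=B39. stage columns in first-appearance order: assemble, cut, paint, pack; column 4 is pack.
Long rows with batch=B39, stage=pack: min(853, 481, 583) = 481.

481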